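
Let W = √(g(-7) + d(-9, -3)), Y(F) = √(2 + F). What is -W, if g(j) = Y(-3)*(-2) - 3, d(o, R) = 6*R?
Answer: -√(-21 - 2*I) ≈ -0.21797 + 4.5878*I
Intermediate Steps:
g(j) = -3 - 2*I (g(j) = √(2 - 3)*(-2) - 3 = √(-1)*(-2) - 3 = I*(-2) - 3 = -2*I - 3 = -3 - 2*I)
W = √(-21 - 2*I) (W = √((-3 - 2*I) + 6*(-3)) = √((-3 - 2*I) - 18) = √(-21 - 2*I) ≈ 0.21797 - 4.5878*I)
-W = -√(-21 - 2*I)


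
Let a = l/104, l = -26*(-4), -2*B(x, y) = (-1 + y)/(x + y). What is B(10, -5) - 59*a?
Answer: -292/5 ≈ -58.400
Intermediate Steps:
B(x, y) = -(-1 + y)/(2*(x + y))
l = 104
a = 1 (a = 104/104 = 104*(1/104) = 1)
B(10, -5) - 59*a = (1 - 1*(-5))/(2*(10 - 5)) - 59*1 = (½)*(1 + 5)/5 - 59 = (½)*(⅕)*6 - 59 = ⅗ - 59 = -292/5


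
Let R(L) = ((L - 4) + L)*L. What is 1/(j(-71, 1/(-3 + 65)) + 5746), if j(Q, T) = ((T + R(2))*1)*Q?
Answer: 62/356181 ≈ 0.00017407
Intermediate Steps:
R(L) = L*(-4 + 2*L) (R(L) = ((-4 + L) + L)*L = (-4 + 2*L)*L = L*(-4 + 2*L))
j(Q, T) = Q*T (j(Q, T) = ((T + 2*2*(-2 + 2))*1)*Q = ((T + 2*2*0)*1)*Q = ((T + 0)*1)*Q = (T*1)*Q = T*Q = Q*T)
1/(j(-71, 1/(-3 + 65)) + 5746) = 1/(-71/(-3 + 65) + 5746) = 1/(-71/62 + 5746) = 1/(356181/62) = 62/356181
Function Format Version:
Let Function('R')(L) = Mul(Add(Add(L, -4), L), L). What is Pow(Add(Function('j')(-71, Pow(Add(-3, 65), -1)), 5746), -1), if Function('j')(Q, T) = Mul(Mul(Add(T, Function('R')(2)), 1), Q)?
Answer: Rational(62, 356181) ≈ 0.00017407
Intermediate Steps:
Function('R')(L) = Mul(L, Add(-4, Mul(2, L))) (Function('R')(L) = Mul(Add(Add(-4, L), L), L) = Mul(Add(-4, Mul(2, L)), L) = Mul(L, Add(-4, Mul(2, L))))
Function('j')(Q, T) = Mul(Q, T) (Function('j')(Q, T) = Mul(Mul(Add(T, Mul(2, 2, Add(-2, 2))), 1), Q) = Mul(Mul(Add(T, Mul(2, 2, 0)), 1), Q) = Mul(Mul(Add(T, 0), 1), Q) = Mul(Mul(T, 1), Q) = Mul(T, Q) = Mul(Q, T))
Pow(Add(Function('j')(-71, Pow(Add(-3, 65), -1)), 5746), -1) = Pow(Add(Mul(-71, Pow(Add(-3, 65), -1)), 5746), -1) = Pow(Add(Mul(-71, Pow(62, -1)), 5746), -1) = Pow(Add(Mul(-71, Rational(1, 62)), 5746), -1) = Pow(Add(Rational(-71, 62), 5746), -1) = Pow(Rational(356181, 62), -1) = Rational(62, 356181)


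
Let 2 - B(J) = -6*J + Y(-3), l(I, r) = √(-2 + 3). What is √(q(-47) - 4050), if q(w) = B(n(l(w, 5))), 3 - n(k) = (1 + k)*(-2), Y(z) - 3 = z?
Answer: I*√4006 ≈ 63.293*I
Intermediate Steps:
Y(z) = 3 + z
l(I, r) = 1 (l(I, r) = √1 = 1)
n(k) = 5 + 2*k (n(k) = 3 - (1 + k)*(-2) = 3 - (-2 - 2*k) = 3 + (2 + 2*k) = 5 + 2*k)
B(J) = 2 + 6*J (B(J) = 2 - (-6*J + (3 - 3)) = 2 - (-6*J + 0) = 2 - (-6)*J = 2 + 6*J)
q(w) = 44 (q(w) = 2 + 6*(5 + 2*1) = 2 + 6*(5 + 2) = 2 + 6*7 = 2 + 42 = 44)
√(q(-47) - 4050) = √(44 - 4050) = √(-4006) = I*√4006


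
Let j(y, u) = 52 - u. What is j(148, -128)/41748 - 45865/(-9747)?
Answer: 159710540/33909813 ≈ 4.7099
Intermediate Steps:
j(148, -128)/41748 - 45865/(-9747) = (52 - 1*(-128))/41748 - 45865/(-9747) = (52 + 128)*(1/41748) - 45865*(-1/9747) = 180*(1/41748) + 45865/9747 = 15/3479 + 45865/9747 = 159710540/33909813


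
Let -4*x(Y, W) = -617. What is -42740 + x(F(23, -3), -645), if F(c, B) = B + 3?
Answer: -170343/4 ≈ -42586.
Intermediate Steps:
F(c, B) = 3 + B
x(Y, W) = 617/4 (x(Y, W) = -¼*(-617) = 617/4)
-42740 + x(F(23, -3), -645) = -42740 + 617/4 = -170343/4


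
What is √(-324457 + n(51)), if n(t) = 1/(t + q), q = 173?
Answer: I*√1017497138/56 ≈ 569.61*I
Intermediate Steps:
n(t) = 1/(173 + t) (n(t) = 1/(t + 173) = 1/(173 + t))
√(-324457 + n(51)) = √(-324457 + 1/(173 + 51)) = √(-324457 + 1/224) = √(-72678367/224) = I*√1017497138/56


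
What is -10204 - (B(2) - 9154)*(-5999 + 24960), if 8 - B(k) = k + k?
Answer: 173482946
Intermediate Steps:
B(k) = 8 - 2*k (B(k) = 8 - (k + k) = 8 - 2*k)
-10204 - (B(2) - 9154)*(-5999 + 24960) = -10204 - ((8 - 2*2) - 9154)*(-5999 + 24960) = -10204 - ((8 - 4) - 9154)*18961 = -10204 - (4 - 9154)*18961 = -10204 - (-9150)*18961 = -10204 - 1*(-173493150) = -10204 + 173493150 = 173482946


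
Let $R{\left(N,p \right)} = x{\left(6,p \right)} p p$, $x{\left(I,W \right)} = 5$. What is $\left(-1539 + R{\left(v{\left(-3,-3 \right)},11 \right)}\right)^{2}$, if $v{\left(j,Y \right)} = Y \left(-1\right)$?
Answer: $872356$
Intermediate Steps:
$v{\left(j,Y \right)} = - Y$
$R{\left(N,p \right)} = 5 p^{2}$ ($R{\left(N,p \right)} = 5 p p = 5 p^{2}$)
$\left(-1539 + R{\left(v{\left(-3,-3 \right)},11 \right)}\right)^{2} = \left(-1539 + 5 \cdot 11^{2}\right)^{2} = \left(-1539 + 5 \cdot 121\right)^{2} = \left(-1539 + 605\right)^{2} = \left(-934\right)^{2} = 872356$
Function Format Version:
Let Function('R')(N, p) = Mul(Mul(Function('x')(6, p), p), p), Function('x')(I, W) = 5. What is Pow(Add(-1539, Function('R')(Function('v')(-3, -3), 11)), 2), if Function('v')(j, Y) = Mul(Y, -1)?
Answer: 872356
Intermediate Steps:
Function('v')(j, Y) = Mul(-1, Y)
Function('R')(N, p) = Mul(5, Pow(p, 2)) (Function('R')(N, p) = Mul(Mul(5, p), p) = Mul(5, Pow(p, 2)))
Pow(Add(-1539, Function('R')(Function('v')(-3, -3), 11)), 2) = Pow(Add(-1539, Mul(5, Pow(11, 2))), 2) = Pow(Add(-1539, Mul(5, 121)), 2) = Pow(Add(-1539, 605), 2) = Pow(-934, 2) = 872356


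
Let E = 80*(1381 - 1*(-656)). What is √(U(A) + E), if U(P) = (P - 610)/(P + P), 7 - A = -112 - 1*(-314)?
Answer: 7*√20233902/78 ≈ 403.69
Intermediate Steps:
A = -195 (A = 7 - (-112 - 1*(-314)) = 7 - (-112 + 314) = 7 - 1*202 = 7 - 202 = -195)
U(P) = (-610 + P)/(2*P) (U(P) = (-610 + P)/((2*P)) = (-610 + P)*(1/(2*P)) = (-610 + P)/(2*P))
E = 162960 (E = 80*(1381 + 656) = 80*2037 = 162960)
√(U(A) + E) = √((½)*(-610 - 195)/(-195) + 162960) = √((½)*(-1/195)*(-805) + 162960) = √(161/78 + 162960) = √(12711041/78) = 7*√20233902/78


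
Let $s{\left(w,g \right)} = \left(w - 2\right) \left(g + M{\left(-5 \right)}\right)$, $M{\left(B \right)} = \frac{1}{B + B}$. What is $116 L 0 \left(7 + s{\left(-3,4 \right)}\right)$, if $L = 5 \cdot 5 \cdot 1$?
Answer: $0$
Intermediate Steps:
$M{\left(B \right)} = \frac{1}{2 B}$
$s{\left(w,g \right)} = \left(-2 + w\right) \left(- \frac{1}{10} + g\right)$ ($s{\left(w,g \right)} = \left(w - 2\right) \left(g + \frac{1}{2 \left(-5\right)}\right) = \left(-2 + w\right) \left(g + \frac{1}{2} \left(- \frac{1}{5}\right)\right) = \left(-2 + w\right) \left(g - \frac{1}{10}\right) = \left(-2 + w\right) \left(- \frac{1}{10} + g\right)$)
$L = 25$ ($L = 25 \cdot 1 = 25$)
$116 L 0 \left(7 + s{\left(-3,4 \right)}\right) = 116 \cdot 25 \cdot 0 \left(7 + \left(\frac{1}{5} - 8 - - \frac{3}{10} + 4 \left(-3\right)\right)\right) = 2900 \cdot 0 \left(7 + \left(\frac{1}{5} - 8 + \frac{3}{10} - 12\right)\right) = 2900 \cdot 0 \left(7 - \frac{39}{2}\right) = 2900 \cdot 0 \left(- \frac{25}{2}\right) = 2900 \cdot 0 = 0$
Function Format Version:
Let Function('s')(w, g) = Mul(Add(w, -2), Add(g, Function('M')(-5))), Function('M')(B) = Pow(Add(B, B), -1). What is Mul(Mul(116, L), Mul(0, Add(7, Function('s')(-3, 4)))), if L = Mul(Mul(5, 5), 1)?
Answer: 0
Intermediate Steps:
Function('M')(B) = Mul(Rational(1, 2), Pow(B, -1)) (Function('M')(B) = Pow(Mul(2, B), -1) = Mul(Rational(1, 2), Pow(B, -1)))
Function('s')(w, g) = Mul(Add(-2, w), Add(Rational(-1, 10), g)) (Function('s')(w, g) = Mul(Add(w, -2), Add(g, Mul(Rational(1, 2), Pow(-5, -1)))) = Mul(Add(-2, w), Add(g, Mul(Rational(1, 2), Rational(-1, 5)))) = Mul(Add(-2, w), Add(g, Rational(-1, 10))) = Mul(Add(-2, w), Add(Rational(-1, 10), g)))
L = 25 (L = Mul(25, 1) = 25)
Mul(Mul(116, L), Mul(0, Add(7, Function('s')(-3, 4)))) = Mul(Mul(116, 25), Mul(0, Add(7, Add(Rational(1, 5), Mul(-2, 4), Mul(Rational(-1, 10), -3), Mul(4, -3))))) = Mul(2900, Mul(0, Add(7, Add(Rational(1, 5), -8, Rational(3, 10), -12)))) = Mul(2900, Mul(0, Add(7, Rational(-39, 2)))) = Mul(2900, Mul(0, Rational(-25, 2))) = Mul(2900, 0) = 0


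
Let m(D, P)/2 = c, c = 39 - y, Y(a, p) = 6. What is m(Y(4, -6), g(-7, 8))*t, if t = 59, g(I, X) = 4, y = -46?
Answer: 10030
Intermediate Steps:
c = 85 (c = 39 - 1*(-46) = 39 + 46 = 85)
m(D, P) = 170 (m(D, P) = 2*85 = 170)
m(Y(4, -6), g(-7, 8))*t = 170*59 = 10030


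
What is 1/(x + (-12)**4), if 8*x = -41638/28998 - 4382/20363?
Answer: 337420728/6996686576963 ≈ 4.8226e-5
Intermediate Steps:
x = -69638845/337420728 (x = (-41638/28998 - 4382/20363)/8 = (-41638*1/28998 - 4382*1/20363)/8 = (-20819/14499 - 626/2909)/8 = (1/8)*(-69638845/42177591) = -69638845/337420728 ≈ -0.20639)
1/(x + (-12)**4) = 1/(-69638845/337420728 + (-12)**4) = 1/(-69638845/337420728 + 20736) = 1/(6996686576963/337420728) = 337420728/6996686576963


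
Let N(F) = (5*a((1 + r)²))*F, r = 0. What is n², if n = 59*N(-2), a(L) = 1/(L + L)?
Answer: 87025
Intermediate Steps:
a(L) = 1/(2*L)
N(F) = 5*F/2 (N(F) = (5*(1/(2*((1 + 0)²))))*F = (5*(1/(2*(1²))))*F = (5*((½)/1))*F = (5*((½)*1))*F = (5*(½))*F = 5*F/2)
n = -295 (n = 59*((5/2)*(-2)) = 59*(-5) = -295)
n² = (-295)² = 87025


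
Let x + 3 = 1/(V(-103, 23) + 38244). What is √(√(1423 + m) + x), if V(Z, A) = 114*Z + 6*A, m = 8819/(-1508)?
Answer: √(-2101379396935 + 929003400*√805673505)/836940 ≈ 5.8860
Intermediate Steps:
m = -8819/1508 (m = 8819*(-1/1508) = -8819/1508 ≈ -5.8481)
V(Z, A) = 6*A + 114*Z
x = -79919/26640 (x = -3 + 1/((6*23 + 114*(-103)) + 38244) = -3 + 1/((138 - 11742) + 38244) = -3 + 1/(-11604 + 38244) = -3 + 1/26640 = -79919/26640 ≈ -3.0000)
√(√(1423 + m) + x) = √(√(1423 - 8819/1508) - 79919/26640) = √(√(2137065/1508) - 79919/26640) = √(√805673505/754 - 79919/26640) = √(-79919/26640 + √805673505/754)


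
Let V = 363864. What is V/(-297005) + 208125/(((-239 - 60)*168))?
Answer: -26697260691/4973051720 ≈ -5.3684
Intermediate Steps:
V/(-297005) + 208125/(((-239 - 60)*168)) = 363864/(-297005) + 208125/(((-239 - 60)*168)) = 363864*(-1/297005) + 208125/((-299*168)) = -363864/297005 + 208125/(-50232) = -363864/297005 + 208125*(-1/50232) = -363864/297005 - 69375/16744 = -26697260691/4973051720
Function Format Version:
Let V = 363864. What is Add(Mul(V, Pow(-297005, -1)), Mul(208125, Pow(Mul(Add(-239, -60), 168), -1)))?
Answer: Rational(-26697260691, 4973051720) ≈ -5.3684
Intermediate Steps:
Add(Mul(V, Pow(-297005, -1)), Mul(208125, Pow(Mul(Add(-239, -60), 168), -1))) = Add(Mul(363864, Pow(-297005, -1)), Mul(208125, Pow(Mul(Add(-239, -60), 168), -1))) = Add(Mul(363864, Rational(-1, 297005)), Mul(208125, Pow(Mul(-299, 168), -1))) = Add(Rational(-363864, 297005), Mul(208125, Pow(-50232, -1))) = Add(Rational(-363864, 297005), Mul(208125, Rational(-1, 50232))) = Add(Rational(-363864, 297005), Rational(-69375, 16744)) = Rational(-26697260691, 4973051720)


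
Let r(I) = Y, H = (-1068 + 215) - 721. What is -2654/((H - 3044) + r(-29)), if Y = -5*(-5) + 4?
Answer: 2654/4589 ≈ 0.57834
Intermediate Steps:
H = -1574 (H = -853 - 721 = -1574)
Y = 29 (Y = 25 + 4 = 29)
r(I) = 29
-2654/((H - 3044) + r(-29)) = -2654/((-1574 - 3044) + 29) = -2654/(-4618 + 29) = -2654/(-4589) = -2654*(-1/4589) = 2654/4589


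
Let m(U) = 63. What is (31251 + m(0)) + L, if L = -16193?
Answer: 15121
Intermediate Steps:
(31251 + m(0)) + L = (31251 + 63) - 16193 = 31314 - 16193 = 15121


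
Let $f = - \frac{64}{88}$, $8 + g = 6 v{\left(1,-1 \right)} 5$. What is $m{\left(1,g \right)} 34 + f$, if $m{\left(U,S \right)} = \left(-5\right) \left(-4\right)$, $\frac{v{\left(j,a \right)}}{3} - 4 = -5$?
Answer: $\frac{7472}{11} \approx 679.27$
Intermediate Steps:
$v{\left(j,a \right)} = -3$ ($v{\left(j,a \right)} = 12 + 3 \left(-5\right) = 12 - 15 = -3$)
$g = -98$ ($g = -8 + 6 \left(-3\right) 5 = -8 - 90 = -98$)
$f = - \frac{8}{11}$ ($f = \left(-64\right) \frac{1}{88} = - \frac{8}{11} \approx -0.72727$)
$m{\left(U,S \right)} = 20$
$m{\left(1,g \right)} 34 + f = 20 \cdot 34 - \frac{8}{11} = 680 - \frac{8}{11} = \frac{7472}{11}$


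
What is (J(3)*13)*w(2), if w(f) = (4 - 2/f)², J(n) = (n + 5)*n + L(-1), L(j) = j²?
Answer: 2925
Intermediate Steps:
J(n) = 1 + n*(5 + n) (J(n) = (n + 5)*n + (-1)² = (5 + n)*n + 1 = n*(5 + n) + 1 = 1 + n*(5 + n))
(J(3)*13)*w(2) = ((1 + 3² + 5*3)*13)*(4*(-1 + 2*2)²/2²) = ((1 + 9 + 15)*13)*(4*(¼)*(-1 + 4)²) = (25*13)*(4*(¼)*3²) = 325*(4*(¼)*9) = 325*9 = 2925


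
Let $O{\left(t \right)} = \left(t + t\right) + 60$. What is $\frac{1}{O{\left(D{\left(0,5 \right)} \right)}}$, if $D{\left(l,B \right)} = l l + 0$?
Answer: $\frac{1}{60} \approx 0.016667$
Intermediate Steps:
$D{\left(l,B \right)} = l^{2}$ ($D{\left(l,B \right)} = l^{2} + 0 = l^{2}$)
$O{\left(t \right)} = 60 + 2 t$ ($O{\left(t \right)} = 2 t + 60 = 60 + 2 t$)
$\frac{1}{O{\left(D{\left(0,5 \right)} \right)}} = \frac{1}{60 + 2 \cdot 0^{2}} = \frac{1}{60 + 2 \cdot 0} = \frac{1}{60 + 0} = \frac{1}{60}$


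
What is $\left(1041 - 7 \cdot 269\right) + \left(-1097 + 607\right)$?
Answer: $-1332$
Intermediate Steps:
$\left(1041 - 7 \cdot 269\right) + \left(-1097 + 607\right) = \left(1041 - 1883\right) - 490 = -842 - 490 = -1332$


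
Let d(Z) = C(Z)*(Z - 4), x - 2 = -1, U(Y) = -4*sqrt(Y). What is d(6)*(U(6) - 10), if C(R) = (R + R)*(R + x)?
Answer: -1680 - 672*sqrt(6) ≈ -3326.1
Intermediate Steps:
x = 1 (x = 2 - 1 = 1)
C(R) = 2*R*(1 + R) (C(R) = (R + R)*(R + 1) = (2*R)*(1 + R) = 2*R*(1 + R))
d(Z) = 2*Z*(1 + Z)*(-4 + Z) (d(Z) = (2*Z*(1 + Z))*(Z - 4) = (2*Z*(1 + Z))*(-4 + Z) = 2*Z*(1 + Z)*(-4 + Z))
d(6)*(U(6) - 10) = (2*6*(1 + 6)*(-4 + 6))*(-4*sqrt(6) - 10) = (2*6*7*2)*(-10 - 4*sqrt(6)) = 168*(-10 - 4*sqrt(6)) = -1680 - 672*sqrt(6)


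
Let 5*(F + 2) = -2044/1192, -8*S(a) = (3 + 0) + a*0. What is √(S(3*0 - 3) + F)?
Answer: I*√24136510/2980 ≈ 1.6486*I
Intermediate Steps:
S(a) = -3/8 (S(a) = -((3 + 0) + a*0)/8 = -(3 + 0)/8 = -⅛*3 = -3/8)
F = -3491/1490 (F = -2 + (-2044/1192)/5 = -2 + (-2044*1/1192)/5 = -2 + (⅕)*(-511/298) = -2 - 511/1490 = -3491/1490 ≈ -2.3430)
√(S(3*0 - 3) + F) = √(-3/8 - 3491/1490) = √(-16199/5960) = I*√24136510/2980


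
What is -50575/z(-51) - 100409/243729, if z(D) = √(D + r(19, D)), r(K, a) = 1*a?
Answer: -100409/243729 + 2975*I*√102/6 ≈ -0.41197 + 5007.7*I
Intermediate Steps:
r(K, a) = a
z(D) = √2*√D (z(D) = √(D + D) = √(2*D) = √2*√D)
-50575/z(-51) - 100409/243729 = -50575*(-I*√102/102) - 100409/243729 = -(-2975)*I*√102/6 - 100409/243729 = 2975*I*√102/6 - 100409/243729 = -100409/243729 + 2975*I*√102/6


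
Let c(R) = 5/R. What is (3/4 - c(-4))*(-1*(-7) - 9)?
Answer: -4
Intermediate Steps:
(3/4 - c(-4))*(-1*(-7) - 9) = (3/4 - 5/(-4))*(-1*(-7) - 9) = (3*(1/4) - 5*(-1)/4)*(7 - 9) = (3/4 - 1*(-5/4))*(-2) = (3/4 + 5/4)*(-2) = 2*(-2) = -4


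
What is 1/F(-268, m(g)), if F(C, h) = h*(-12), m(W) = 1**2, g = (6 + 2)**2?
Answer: -1/12 ≈ -0.083333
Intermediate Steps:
g = 64 (g = 8**2 = 64)
m(W) = 1
F(C, h) = -12*h
1/F(-268, m(g)) = 1/(-12*1) = 1/(-12) = -1/12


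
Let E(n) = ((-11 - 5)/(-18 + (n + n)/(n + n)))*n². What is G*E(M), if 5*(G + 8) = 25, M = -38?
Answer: -69312/17 ≈ -4077.2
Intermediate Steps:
G = -3 (G = -8 + (⅕)*25 = -8 + 5 = -3)
E(n) = 16*n²/17 (E(n) = (-16/(-18 + (2*n)/((2*n))))*n² = (-16/(-18 + (2*n)*(1/(2*n))))*n² = (-16/(-18 + 1))*n² = (-16/(-17))*n² = (-16*(-1/17))*n² = 16*n²/17)
G*E(M) = -48*(-38)²/17 = -48*1444/17 = -3*23104/17 = -69312/17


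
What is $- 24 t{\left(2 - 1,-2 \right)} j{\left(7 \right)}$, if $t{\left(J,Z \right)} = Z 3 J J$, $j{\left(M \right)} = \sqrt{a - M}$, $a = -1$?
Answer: $288 i \sqrt{2} \approx 407.29 i$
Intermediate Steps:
$j{\left(M \right)} = \sqrt{-1 - M}$
$t{\left(J,Z \right)} = 3 Z J^{2}$ ($t{\left(J,Z \right)} = 3 Z J J = 3 J Z J = 3 Z J^{2}$)
$- 24 t{\left(2 - 1,-2 \right)} j{\left(7 \right)} = - 24 \cdot 3 \left(-2\right) \left(2 - 1\right)^{2} \sqrt{-1 - 7} = - 24 \cdot 3 \left(-2\right) 1^{2} \sqrt{-8} = - 24 \cdot 3 \left(-2\right) 1 \cdot 2 i \sqrt{2} = \left(-24\right) \left(-6\right) 2 i \sqrt{2} = 144 \cdot 2 i \sqrt{2} = 288 i \sqrt{2}$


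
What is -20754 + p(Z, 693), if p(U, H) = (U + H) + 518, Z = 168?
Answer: -19375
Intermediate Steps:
p(U, H) = 518 + H + U (p(U, H) = (H + U) + 518 = 518 + H + U)
-20754 + p(Z, 693) = -20754 + (518 + 693 + 168) = -20754 + 1379 = -19375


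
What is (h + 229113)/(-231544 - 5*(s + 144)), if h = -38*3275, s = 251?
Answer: -8051/17963 ≈ -0.44820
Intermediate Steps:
h = -124450
(h + 229113)/(-231544 - 5*(s + 144)) = (-124450 + 229113)/(-231544 - 5*(251 + 144)) = 104663/(-231544 - 5*395) = 104663/(-231544 - 1975) = 104663/(-233519) = 104663*(-1/233519) = -8051/17963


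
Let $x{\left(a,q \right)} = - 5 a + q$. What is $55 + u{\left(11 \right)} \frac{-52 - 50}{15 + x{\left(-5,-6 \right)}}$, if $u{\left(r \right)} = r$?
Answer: $22$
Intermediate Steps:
$x{\left(a,q \right)} = q - 5 a$
$55 + u{\left(11 \right)} \frac{-52 - 50}{15 + x{\left(-5,-6 \right)}} = 55 + 11 \frac{-52 - 50}{15 - -19} = 55 + 11 \left(- \frac{102}{15 + \left(-6 + 25\right)}\right) = 55 + 11 \left(- \frac{102}{15 + 19}\right) = 55 + 11 \left(- \frac{102}{34}\right) = 55 + 11 \left(\left(-102\right) \frac{1}{34}\right) = 55 + 11 \left(-3\right) = 55 - 33 = 22$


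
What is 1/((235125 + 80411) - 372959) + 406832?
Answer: 23361513935/57423 ≈ 4.0683e+5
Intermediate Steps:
1/((235125 + 80411) - 372959) + 406832 = 1/(315536 - 372959) + 406832 = 1/(-57423) + 406832 = -1/57423 + 406832 = 23361513935/57423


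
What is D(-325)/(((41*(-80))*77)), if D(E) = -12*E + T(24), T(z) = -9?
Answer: -3891/252560 ≈ -0.015406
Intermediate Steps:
D(E) = -9 - 12*E (D(E) = -12*E - 9 = -9 - 12*E)
D(-325)/(((41*(-80))*77)) = (-9 - 12*(-325))/(((41*(-80))*77)) = (-9 + 3900)/((-3280*77)) = 3891/(-252560) = 3891*(-1/252560) = -3891/252560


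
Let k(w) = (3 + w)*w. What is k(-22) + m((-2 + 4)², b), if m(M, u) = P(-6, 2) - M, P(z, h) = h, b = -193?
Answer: 416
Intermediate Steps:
m(M, u) = 2 - M
k(w) = w*(3 + w)
k(-22) + m((-2 + 4)², b) = -22*(3 - 22) + (2 - (-2 + 4)²) = -22*(-19) + (2 - 1*2²) = 418 + (2 - 1*4) = 418 + (2 - 4) = 418 - 2 = 416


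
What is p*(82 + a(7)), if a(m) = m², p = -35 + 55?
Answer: 2620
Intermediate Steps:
p = 20
p*(82 + a(7)) = 20*(82 + 7²) = 20*(82 + 49) = 20*131 = 2620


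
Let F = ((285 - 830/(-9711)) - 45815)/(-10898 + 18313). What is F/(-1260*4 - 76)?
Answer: 266350/221920569 ≈ 0.0012002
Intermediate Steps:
F = -1065400/173511 (F = ((285 - 830*(-1)/9711) - 45815)/7415 = ((285 - 1*(-10/117)) - 45815)*(1/7415) = ((285 + 10/117) - 45815)*(1/7415) = (33355/117 - 45815)*(1/7415) = -5327000/117*1/7415 = -1065400/173511 ≈ -6.1402)
F/(-1260*4 - 76) = -1065400/(173511*(-1260*4 - 76)) = -1065400/(173511*(-126*40 - 76)) = -1065400/(173511*(-5040 - 76)) = -1065400/173511/(-5116) = -1065400/173511*(-1/5116) = 266350/221920569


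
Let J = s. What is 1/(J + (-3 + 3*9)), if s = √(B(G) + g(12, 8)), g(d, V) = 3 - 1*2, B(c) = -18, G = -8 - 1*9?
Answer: 24/593 - I*√17/593 ≈ 0.040472 - 0.006953*I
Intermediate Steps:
G = -17 (G = -8 - 9 = -17)
g(d, V) = 1 (g(d, V) = 3 - 2 = 1)
s = I*√17 (s = √(-18 + 1) = √(-17) = I*√17 ≈ 4.1231*I)
J = I*√17 ≈ 4.1231*I
1/(J + (-3 + 3*9)) = 1/(I*√17 + (-3 + 3*9)) = 1/(I*√17 + (-3 + 27)) = 1/(I*√17 + 24) = 1/(24 + I*√17)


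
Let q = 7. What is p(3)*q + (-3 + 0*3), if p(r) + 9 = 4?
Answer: -38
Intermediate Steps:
p(r) = -5 (p(r) = -9 + 4 = -5)
p(3)*q + (-3 + 0*3) = -5*7 + (-3 + 0*3) = -35 + (-3 + 0) = -35 - 3 = -38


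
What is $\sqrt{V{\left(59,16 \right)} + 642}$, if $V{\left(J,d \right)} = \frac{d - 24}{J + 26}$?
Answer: $\frac{\sqrt{4637770}}{85} \approx 25.336$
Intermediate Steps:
$V{\left(J,d \right)} = \frac{-24 + d}{26 + J}$
$\sqrt{V{\left(59,16 \right)} + 642} = \sqrt{\frac{-24 + 16}{26 + 59} + 642} = \sqrt{\frac{1}{85} \left(-8\right) + 642} = \sqrt{- \frac{8}{85} + 642} = \sqrt{\frac{54562}{85}} = \frac{\sqrt{4637770}}{85}$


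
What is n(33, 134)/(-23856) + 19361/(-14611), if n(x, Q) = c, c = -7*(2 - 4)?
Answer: -1737145/1310376 ≈ -1.3257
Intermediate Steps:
c = 14 (c = -7*(-2) = 14)
n(x, Q) = 14
n(33, 134)/(-23856) + 19361/(-14611) = 14/(-23856) + 19361/(-14611) = 14*(-1/23856) + 19361*(-1/14611) = -1/1704 - 1019/769 = -1737145/1310376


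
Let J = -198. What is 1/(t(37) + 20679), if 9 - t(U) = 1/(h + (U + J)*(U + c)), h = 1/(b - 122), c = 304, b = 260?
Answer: 7576337/156739259994 ≈ 4.8337e-5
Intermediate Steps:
h = 1/138 (h = 1/(260 - 122) = 1/138 ≈ 0.0072464)
t(U) = 9 - 1/(1/138 + (-198 + U)*(304 + U)) (t(U) = 9 - 1/(1/138 + (U - 198)*(U + 304)) = 9 - 1/(1/138 + (-198 + U)*(304 + U)))
1/(t(37) + 20679) = 1/(3*(-24919531 + 414*37**2 + 43884*37)/(-8306495 + 138*37**2 + 14628*37) + 20679) = 1/(3*(-24919531 + 414*1369 + 1623708)/(-8306495 + 138*1369 + 541236) + 20679) = 1/(3*(-24919531 + 566766 + 1623708)/(-8306495 + 188922 + 541236) + 20679) = 1/(3*(-22729057)/(-7576337) + 20679) = 1/(3*(-1/7576337)*(-22729057) + 20679) = 1/(68187171/7576337 + 20679) = 1/(156739259994/7576337) = 7576337/156739259994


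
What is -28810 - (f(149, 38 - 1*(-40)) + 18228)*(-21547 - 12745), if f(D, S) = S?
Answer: 627720542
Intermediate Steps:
-28810 - (f(149, 38 - 1*(-40)) + 18228)*(-21547 - 12745) = -28810 - ((38 - 1*(-40)) + 18228)*(-21547 - 12745) = -28810 - ((38 + 40) + 18228)*(-34292) = -28810 - (78 + 18228)*(-34292) = -28810 - 18306*(-34292) = -28810 - 1*(-627749352) = -28810 + 627749352 = 627720542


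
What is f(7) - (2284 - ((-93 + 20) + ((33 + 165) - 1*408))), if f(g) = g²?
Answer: -2518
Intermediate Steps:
f(7) - (2284 - ((-93 + 20) + ((33 + 165) - 1*408))) = 7² - (2284 - ((-93 + 20) + ((33 + 165) - 1*408))) = 49 - (2284 - (-73 + (198 - 408))) = 49 - (2284 - (-73 - 210)) = 49 - (2284 - 1*(-283)) = 49 - (2284 + 283) = 49 - 1*2567 = 49 - 2567 = -2518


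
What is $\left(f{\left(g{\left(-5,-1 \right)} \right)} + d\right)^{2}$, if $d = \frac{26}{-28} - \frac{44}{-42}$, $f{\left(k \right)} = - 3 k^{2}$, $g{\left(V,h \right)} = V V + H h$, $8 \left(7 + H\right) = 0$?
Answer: $\frac{16645902361}{1764} \approx 9.4364 \cdot 10^{6}$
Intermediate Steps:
$H = -7$ ($H = -7 + \frac{1}{8} \cdot 0 = -7 + 0 = -7$)
$g{\left(V,h \right)} = V^{2} - 7 h$ ($g{\left(V,h \right)} = V V - 7 h = V^{2} - 7 h$)
$d = \frac{5}{42}$ ($d = 26 \left(- \frac{1}{28}\right) - - \frac{22}{21} = - \frac{13}{14} + \frac{22}{21} = \frac{5}{42} \approx 0.11905$)
$\left(f{\left(g{\left(-5,-1 \right)} \right)} + d\right)^{2} = \left(- 3 \left(\left(-5\right)^{2} - -7\right)^{2} + \frac{5}{42}\right)^{2} = \left(- 3 \left(25 + 7\right)^{2} + \frac{5}{42}\right)^{2} = \left(- 3 \cdot 32^{2} + \frac{5}{42}\right)^{2} = \left(\left(-3\right) 1024 + \frac{5}{42}\right)^{2} = \left(-3072 + \frac{5}{42}\right)^{2} = \left(- \frac{129019}{42}\right)^{2} = \frac{16645902361}{1764}$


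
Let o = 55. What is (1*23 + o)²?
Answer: 6084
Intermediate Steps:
(1*23 + o)² = (1*23 + 55)² = (23 + 55)² = 78² = 6084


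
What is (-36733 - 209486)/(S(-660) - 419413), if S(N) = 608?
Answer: 246219/418805 ≈ 0.58791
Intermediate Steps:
(-36733 - 209486)/(S(-660) - 419413) = (-36733 - 209486)/(608 - 419413) = -246219/(-418805) = -246219*(-1/418805) = 246219/418805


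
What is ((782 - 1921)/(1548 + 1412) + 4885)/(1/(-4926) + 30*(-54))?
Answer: -35611189443/11810579080 ≈ -3.0152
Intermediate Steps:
((782 - 1921)/(1548 + 1412) + 4885)/(1/(-4926) + 30*(-54)) = (-1139/2960 + 4885)/(-1/4926 - 1620) = (-1139*1/2960 + 4885)/(-7980121/4926) = (-1139/2960 + 4885)*(-4926/7980121) = (14458461/2960)*(-4926/7980121) = -35611189443/11810579080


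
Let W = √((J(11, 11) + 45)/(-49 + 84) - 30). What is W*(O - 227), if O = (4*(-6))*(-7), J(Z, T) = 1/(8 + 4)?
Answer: -59*I*√1266195/210 ≈ -316.14*I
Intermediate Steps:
J(Z, T) = 1/12
W = I*√1266195/210 (W = √((1/12 + 45)/(-49 + 84) - 30) = √((541/12)/35 - 30) = √((541/12)*(1/35) - 30) = √(541/420 - 30) = √(-12059/420) = I*√1266195/210 ≈ 5.3584*I)
O = 168 (O = -24*(-7) = 168)
W*(O - 227) = (I*√1266195/210)*(168 - 227) = (I*√1266195/210)*(-59) = -59*I*√1266195/210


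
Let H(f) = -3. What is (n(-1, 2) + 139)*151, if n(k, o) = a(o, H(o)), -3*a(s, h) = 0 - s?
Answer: 63269/3 ≈ 21090.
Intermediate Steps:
a(s, h) = s/3 (a(s, h) = -(0 - s)/3 = -(-1)*s/3 = s/3)
n(k, o) = o/3
(n(-1, 2) + 139)*151 = ((1/3)*2 + 139)*151 = (2/3 + 139)*151 = (419/3)*151 = 63269/3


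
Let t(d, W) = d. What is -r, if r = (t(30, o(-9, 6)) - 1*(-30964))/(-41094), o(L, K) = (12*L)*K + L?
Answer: 15497/20547 ≈ 0.75422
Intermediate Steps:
o(L, K) = L + 12*K*L (o(L, K) = 12*K*L + L = L + 12*K*L)
r = -15497/20547 (r = (30 - 1*(-30964))/(-41094) = (30 + 30964)*(-1/41094) = 30994*(-1/41094) = -15497/20547 ≈ -0.75422)
-r = -1*(-15497/20547) = 15497/20547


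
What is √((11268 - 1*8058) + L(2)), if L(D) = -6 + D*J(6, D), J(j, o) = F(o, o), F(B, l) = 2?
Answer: 2*√802 ≈ 56.639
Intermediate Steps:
J(j, o) = 2
L(D) = -6 + 2*D (L(D) = -6 + D*2 = -6 + 2*D)
√((11268 - 1*8058) + L(2)) = √((11268 - 1*8058) + (-6 + 2*2)) = √((11268 - 8058) + (-6 + 4)) = √(3210 - 2) = √3208 = 2*√802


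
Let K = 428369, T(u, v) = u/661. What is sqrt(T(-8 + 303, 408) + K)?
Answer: 6*sqrt(5198989079)/661 ≈ 654.50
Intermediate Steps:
T(u, v) = u/661 (T(u, v) = u*(1/661) = u/661)
sqrt(T(-8 + 303, 408) + K) = sqrt((-8 + 303)/661 + 428369) = sqrt((1/661)*295 + 428369) = sqrt(295/661 + 428369) = sqrt(283152204/661) = 6*sqrt(5198989079)/661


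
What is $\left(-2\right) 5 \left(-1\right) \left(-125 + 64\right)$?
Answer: $-610$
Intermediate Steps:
$\left(-2\right) 5 \left(-1\right) \left(-125 + 64\right) = \left(-10\right) \left(-1\right) \left(-61\right) = 10 \left(-61\right) = -610$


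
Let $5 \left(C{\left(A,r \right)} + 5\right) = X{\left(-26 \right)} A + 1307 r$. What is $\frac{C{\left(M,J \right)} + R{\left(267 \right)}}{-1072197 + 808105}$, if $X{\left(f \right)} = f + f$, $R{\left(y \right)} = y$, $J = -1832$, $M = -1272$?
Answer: $\frac{232697}{132046} \approx 1.7622$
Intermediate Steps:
$X{\left(f \right)} = 2 f$
$C{\left(A,r \right)} = -5 - \frac{52 A}{5} + \frac{1307 r}{5}$ ($C{\left(A,r \right)} = -5 + \frac{2 \left(-26\right) A + 1307 r}{5} = -5 + \frac{- 52 A + 1307 r}{5} = -5 - \left(- \frac{1307 r}{5} + \frac{52 A}{5}\right) = -5 - \frac{52 A}{5} + \frac{1307 r}{5}$)
$\frac{C{\left(M,J \right)} + R{\left(267 \right)}}{-1072197 + 808105} = \frac{\left(-5 - - \frac{66144}{5} + \frac{1307}{5} \left(-1832\right)\right) + 267}{-1072197 + 808105} = \frac{\left(-5 + \frac{66144}{5} - \frac{2394424}{5}\right) + 267}{-264092} = \left(-465661 + 267\right) \left(- \frac{1}{264092}\right) = \left(-465394\right) \left(- \frac{1}{264092}\right) = \frac{232697}{132046}$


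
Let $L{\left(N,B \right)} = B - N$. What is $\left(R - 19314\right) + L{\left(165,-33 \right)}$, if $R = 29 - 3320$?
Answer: $-22803$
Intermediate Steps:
$R = -3291$ ($R = 29 - 3320 = -3291$)
$\left(R - 19314\right) + L{\left(165,-33 \right)} = \left(-3291 - 19314\right) - 198 = -22605 - 198 = -22803$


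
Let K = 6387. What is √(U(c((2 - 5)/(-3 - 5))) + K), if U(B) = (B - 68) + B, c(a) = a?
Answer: √25279/2 ≈ 79.497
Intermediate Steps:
U(B) = -68 + 2*B (U(B) = (-68 + B) + B = -68 + 2*B)
√(U(c((2 - 5)/(-3 - 5))) + K) = √((-68 + 2*((2 - 5)/(-3 - 5))) + 6387) = √((-68 + 2*(-3/(-8))) + 6387) = √((-68 + 2*(-3*(-⅛))) + 6387) = √((-68 + 2*(3/8)) + 6387) = √((-68 + ¾) + 6387) = √(-269/4 + 6387) = √(25279/4) = √25279/2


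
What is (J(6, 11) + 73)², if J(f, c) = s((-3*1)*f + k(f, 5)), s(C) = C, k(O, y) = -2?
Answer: 2809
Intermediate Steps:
J(f, c) = -2 - 3*f (J(f, c) = (-3*1)*f - 2 = -3*f - 2 = -2 - 3*f)
(J(6, 11) + 73)² = ((-2 - 3*6) + 73)² = ((-2 - 18) + 73)² = (-20 + 73)² = 53² = 2809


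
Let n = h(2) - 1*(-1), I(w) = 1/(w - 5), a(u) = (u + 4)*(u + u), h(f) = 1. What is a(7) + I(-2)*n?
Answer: 1076/7 ≈ 153.71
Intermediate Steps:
a(u) = 2*u*(4 + u) (a(u) = (4 + u)*(2*u) = 2*u*(4 + u))
I(w) = 1/(-5 + w)
n = 2 (n = 1 - 1*(-1) = 1 + 1 = 2)
a(7) + I(-2)*n = 2*7*(4 + 7) + 2/(-5 - 2) = 2*7*11 + 2/(-7) = 154 - ⅐*2 = 154 - 2/7 = 1076/7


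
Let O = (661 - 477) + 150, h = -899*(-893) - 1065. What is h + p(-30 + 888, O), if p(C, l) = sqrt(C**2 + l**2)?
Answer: 801742 + 2*sqrt(211930) ≈ 8.0266e+5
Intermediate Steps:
h = 801742 (h = 802807 - 1065 = 801742)
O = 334 (O = 184 + 150 = 334)
h + p(-30 + 888, O) = 801742 + sqrt((-30 + 888)**2 + 334**2) = 801742 + sqrt(858**2 + 111556) = 801742 + sqrt(736164 + 111556) = 801742 + sqrt(847720) = 801742 + 2*sqrt(211930)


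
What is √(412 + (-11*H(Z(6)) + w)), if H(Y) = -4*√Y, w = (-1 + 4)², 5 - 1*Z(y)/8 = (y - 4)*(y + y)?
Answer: √(421 + 88*I*√38) ≈ 23.534 + 11.525*I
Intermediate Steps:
Z(y) = 40 - 16*y*(-4 + y) (Z(y) = 40 - 8*(y - 4)*(y + y) = 40 - 8*(-4 + y)*2*y = 40 - 16*y*(-4 + y))
w = 9 (w = 3² = 9)
√(412 + (-11*H(Z(6)) + w)) = √(412 + (-(-44)*√(40 - 16*6² + 64*6) + 9)) = √(412 + (-(-44)*√(40 - 16*36 + 384) + 9)) = √(412 + (-(-44)*√(40 - 576 + 384) + 9)) = √(412 + (-(-44)*√(-152) + 9)) = √(412 + (-(-44)*2*I*√38 + 9)) = √(412 + (-(-88)*I*√38 + 9)) = √(412 + (88*I*√38 + 9)) = √(412 + (9 + 88*I*√38)) = √(421 + 88*I*√38)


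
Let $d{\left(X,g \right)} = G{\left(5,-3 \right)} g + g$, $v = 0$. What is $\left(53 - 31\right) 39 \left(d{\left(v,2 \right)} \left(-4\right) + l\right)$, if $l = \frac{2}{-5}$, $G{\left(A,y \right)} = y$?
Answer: $\frac{66924}{5} \approx 13385.0$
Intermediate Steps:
$d{\left(X,g \right)} = - 2 g$ ($d{\left(X,g \right)} = - 3 g + g = - 2 g$)
$l = - \frac{2}{5}$ ($l = 2 \left(- \frac{1}{5}\right) = - \frac{2}{5} \approx -0.4$)
$\left(53 - 31\right) 39 \left(d{\left(v,2 \right)} \left(-4\right) + l\right) = \left(53 - 31\right) 39 \left(\left(-2\right) 2 \left(-4\right) - \frac{2}{5}\right) = 22 \cdot 39 \left(\left(-4\right) \left(-4\right) - \frac{2}{5}\right) = 858 \left(16 - \frac{2}{5}\right) = 858 \cdot \frac{78}{5} = \frac{66924}{5}$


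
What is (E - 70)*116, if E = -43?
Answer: -13108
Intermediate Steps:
(E - 70)*116 = (-43 - 70)*116 = -113*116 = -13108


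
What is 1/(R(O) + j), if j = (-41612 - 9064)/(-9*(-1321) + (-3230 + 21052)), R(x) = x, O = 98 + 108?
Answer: 29711/6069790 ≈ 0.0048949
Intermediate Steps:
O = 206
j = -50676/29711 (j = -50676/(11889 + 17822) = -50676/29711 ≈ -1.7056)
1/(R(O) + j) = 1/(206 - 50676/29711) = 1/(6069790/29711) = 29711/6069790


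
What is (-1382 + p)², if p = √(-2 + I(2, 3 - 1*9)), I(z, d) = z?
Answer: 1909924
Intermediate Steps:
p = 0 (p = √(-2 + 2) = √0 = 0)
(-1382 + p)² = (-1382 + 0)² = (-1382)² = 1909924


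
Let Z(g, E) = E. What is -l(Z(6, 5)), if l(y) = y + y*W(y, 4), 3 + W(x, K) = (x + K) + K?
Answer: -55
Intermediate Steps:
W(x, K) = -3 + x + 2*K (W(x, K) = -3 + ((x + K) + K) = -3 + ((K + x) + K) = -3 + (x + 2*K) = -3 + x + 2*K)
l(y) = y + y*(5 + y) (l(y) = y + y*(-3 + y + 2*4) = y + y*(-3 + y + 8) = y + y*(5 + y))
-l(Z(6, 5)) = -5*(6 + 5) = -5*11 = -1*55 = -55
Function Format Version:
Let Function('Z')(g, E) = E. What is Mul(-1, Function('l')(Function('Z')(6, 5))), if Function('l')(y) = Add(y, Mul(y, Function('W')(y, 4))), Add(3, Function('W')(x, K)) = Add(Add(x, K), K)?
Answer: -55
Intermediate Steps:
Function('W')(x, K) = Add(-3, x, Mul(2, K)) (Function('W')(x, K) = Add(-3, Add(Add(x, K), K)) = Add(-3, Add(Add(K, x), K)) = Add(-3, Add(x, Mul(2, K))) = Add(-3, x, Mul(2, K)))
Function('l')(y) = Add(y, Mul(y, Add(5, y))) (Function('l')(y) = Add(y, Mul(y, Add(-3, y, Mul(2, 4)))) = Add(y, Mul(y, Add(-3, y, 8))) = Add(y, Mul(y, Add(5, y))))
Mul(-1, Function('l')(Function('Z')(6, 5))) = Mul(-1, Mul(5, Add(6, 5))) = Mul(-1, Mul(5, 11)) = Mul(-1, 55) = -55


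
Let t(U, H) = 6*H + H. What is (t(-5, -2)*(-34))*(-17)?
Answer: -8092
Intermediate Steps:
t(U, H) = 7*H
(t(-5, -2)*(-34))*(-17) = ((7*(-2))*(-34))*(-17) = -14*(-34)*(-17) = 476*(-17) = -8092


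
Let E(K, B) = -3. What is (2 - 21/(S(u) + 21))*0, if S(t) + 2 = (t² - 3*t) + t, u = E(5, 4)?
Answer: 0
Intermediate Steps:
u = -3
S(t) = -2 + t² - 2*t (S(t) = -2 + ((t² - 3*t) + t) = -2 + (t² - 2*t) = -2 + t² - 2*t)
(2 - 21/(S(u) + 21))*0 = (2 - 21/((-2 + (-3)² - 2*(-3)) + 21))*0 = (2 - 21/((-2 + 9 + 6) + 21))*0 = (2 - 21/(13 + 21))*0 = (2 - 21/34)*0 = (47/34)*0 = 0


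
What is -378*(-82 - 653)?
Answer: 277830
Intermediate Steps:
-378*(-82 - 653) = -378*(-735) = 277830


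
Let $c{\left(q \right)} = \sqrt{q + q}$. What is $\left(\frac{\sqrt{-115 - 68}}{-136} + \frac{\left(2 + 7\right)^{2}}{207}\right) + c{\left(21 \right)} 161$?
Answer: $\frac{9}{23} + 161 \sqrt{42} - \frac{i \sqrt{183}}{136} \approx 1043.8 - 0.099469 i$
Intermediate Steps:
$c{\left(q \right)} = \sqrt{2} \sqrt{q}$ ($c{\left(q \right)} = \sqrt{2 q} = \sqrt{2} \sqrt{q}$)
$\left(\frac{\sqrt{-115 - 68}}{-136} + \frac{\left(2 + 7\right)^{2}}{207}\right) + c{\left(21 \right)} 161 = \left(\frac{\sqrt{-115 - 68}}{-136} + \frac{\left(2 + 7\right)^{2}}{207}\right) + \sqrt{2} \sqrt{21} \cdot 161 = \left(\sqrt{-183} \left(- \frac{1}{136}\right) + 9^{2} \cdot \frac{1}{207}\right) + \sqrt{42} \cdot 161 = \left(i \sqrt{183} \left(- \frac{1}{136}\right) + 81 \cdot \frac{1}{207}\right) + 161 \sqrt{42} = \left(- \frac{i \sqrt{183}}{136} + \frac{9}{23}\right) + 161 \sqrt{42} = \left(\frac{9}{23} - \frac{i \sqrt{183}}{136}\right) + 161 \sqrt{42} = \frac{9}{23} + 161 \sqrt{42} - \frac{i \sqrt{183}}{136}$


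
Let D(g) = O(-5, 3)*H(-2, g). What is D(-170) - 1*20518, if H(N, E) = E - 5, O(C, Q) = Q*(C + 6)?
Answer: -21043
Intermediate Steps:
O(C, Q) = Q*(6 + C)
H(N, E) = -5 + E
D(g) = -15 + 3*g (D(g) = (3*(6 - 5))*(-5 + g) = (3*1)*(-5 + g) = 3*(-5 + g) = -15 + 3*g)
D(-170) - 1*20518 = (-15 + 3*(-170)) - 1*20518 = (-15 - 510) - 20518 = -525 - 20518 = -21043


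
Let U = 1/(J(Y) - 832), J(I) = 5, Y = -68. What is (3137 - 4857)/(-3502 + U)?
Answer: 284488/579231 ≈ 0.49115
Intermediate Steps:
U = -1/827 (U = 1/(5 - 832) = 1/(-827) = -1/827 ≈ -0.0012092)
(3137 - 4857)/(-3502 + U) = (3137 - 4857)/(-3502 - 1/827) = -1720/(-2896155/827) = -1720*(-827/2896155) = 284488/579231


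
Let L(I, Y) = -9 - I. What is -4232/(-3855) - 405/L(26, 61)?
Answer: 341879/26985 ≈ 12.669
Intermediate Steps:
-4232/(-3855) - 405/L(26, 61) = -4232/(-3855) - 405/(-9 - 1*26) = -4232*(-1/3855) - 405/(-9 - 26) = 4232/3855 - 405/(-35) = 4232/3855 - 405*(-1/35) = 4232/3855 + 81/7 = 341879/26985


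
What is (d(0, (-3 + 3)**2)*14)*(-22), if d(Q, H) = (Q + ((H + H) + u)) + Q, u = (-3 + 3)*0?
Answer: 0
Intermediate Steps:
u = 0 (u = 0*0 = 0)
d(Q, H) = 2*H + 2*Q (d(Q, H) = (Q + ((H + H) + 0)) + Q = (Q + (2*H + 0)) + Q = (Q + 2*H) + Q = 2*H + 2*Q)
(d(0, (-3 + 3)**2)*14)*(-22) = ((2*(-3 + 3)**2 + 2*0)*14)*(-22) = ((2*0**2 + 0)*14)*(-22) = ((2*0 + 0)*14)*(-22) = ((0 + 0)*14)*(-22) = (0*14)*(-22) = 0*(-22) = 0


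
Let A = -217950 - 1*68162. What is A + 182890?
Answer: -103222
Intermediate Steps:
A = -286112 (A = -217950 - 68162 = -286112)
A + 182890 = -286112 + 182890 = -103222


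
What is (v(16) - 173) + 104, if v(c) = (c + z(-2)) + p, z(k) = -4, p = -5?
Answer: -62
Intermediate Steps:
v(c) = -9 + c (v(c) = (c - 4) - 5 = (-4 + c) - 5 = -9 + c)
(v(16) - 173) + 104 = ((-9 + 16) - 173) + 104 = (7 - 173) + 104 = -166 + 104 = -62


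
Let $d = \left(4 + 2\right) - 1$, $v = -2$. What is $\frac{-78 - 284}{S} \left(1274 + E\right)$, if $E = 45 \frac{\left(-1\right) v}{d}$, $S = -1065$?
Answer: $\frac{467704}{1065} \approx 439.16$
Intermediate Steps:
$d = 5$ ($d = 6 - 1 = 5$)
$E = 18$ ($E = 45 \frac{\left(-1\right) \left(-2\right)}{5} = 45 \cdot 2 \cdot \frac{1}{5} = 45 \cdot \frac{2}{5} = 18$)
$\frac{-78 - 284}{S} \left(1274 + E\right) = \frac{-78 - 284}{-1065} \left(1274 + 18\right) = \left(-78 - 284\right) \left(- \frac{1}{1065}\right) 1292 = \left(-362\right) \left(- \frac{1}{1065}\right) 1292 = \frac{362}{1065} \cdot 1292 = \frac{467704}{1065}$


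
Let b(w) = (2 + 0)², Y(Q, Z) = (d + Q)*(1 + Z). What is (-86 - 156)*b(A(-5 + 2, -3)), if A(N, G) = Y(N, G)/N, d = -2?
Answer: -968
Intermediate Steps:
Y(Q, Z) = (1 + Z)*(-2 + Q) (Y(Q, Z) = (-2 + Q)*(1 + Z) = (1 + Z)*(-2 + Q))
A(N, G) = (-2 + N - 2*G + G*N)/N (A(N, G) = (-2 + N - 2*G + N*G)/N = (-2 + N - 2*G + G*N)/N)
b(w) = 4 (b(w) = 2² = 4)
(-86 - 156)*b(A(-5 + 2, -3)) = (-86 - 156)*4 = -242*4 = -968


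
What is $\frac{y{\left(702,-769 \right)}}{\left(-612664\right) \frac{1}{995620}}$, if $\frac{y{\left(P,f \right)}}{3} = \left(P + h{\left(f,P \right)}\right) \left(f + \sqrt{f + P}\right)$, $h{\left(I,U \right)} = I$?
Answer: $- \frac{38472996945}{153166} + \frac{50029905 i \sqrt{67}}{153166} \approx -2.5119 \cdot 10^{5} + 2673.7 i$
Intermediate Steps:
$y{\left(P,f \right)} = 3 \left(P + f\right) \left(f + \sqrt{P + f}\right)$ ($y{\left(P,f \right)} = 3 \left(P + f\right) \left(f + \sqrt{f + P}\right) = 3 \left(P + f\right) \left(f + \sqrt{P + f}\right)$)
$\frac{y{\left(702,-769 \right)}}{\left(-612664\right) \frac{1}{995620}} = \frac{3 \left(-769\right)^{2} + 3 \cdot 702 \left(-769\right) + 3 \cdot 702 \sqrt{702 - 769} + 3 \left(-769\right) \sqrt{702 - 769}}{\left(-612664\right) \frac{1}{995620}} = \frac{3 \cdot 591361 - 1619514 + 3 \cdot 702 \sqrt{-67} + 3 \left(-769\right) \sqrt{-67}}{\left(-612664\right) \frac{1}{995620}} = \frac{1774083 - 1619514 + 3 \cdot 702 i \sqrt{67} + 3 \left(-769\right) i \sqrt{67}}{- \frac{153166}{248905}} = \left(1774083 - 1619514 + 2106 i \sqrt{67} - 2307 i \sqrt{67}\right) \left(- \frac{248905}{153166}\right) = \left(154569 - 201 i \sqrt{67}\right) \left(- \frac{248905}{153166}\right) = - \frac{38472996945}{153166} + \frac{50029905 i \sqrt{67}}{153166}$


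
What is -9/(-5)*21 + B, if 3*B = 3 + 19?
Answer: 677/15 ≈ 45.133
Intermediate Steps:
B = 22/3 (B = (3 + 19)/3 = (⅓)*22 = 22/3 ≈ 7.3333)
-9/(-5)*21 + B = -9/(-5)*21 + 22/3 = -9*(-⅕)*21 + 22/3 = (9/5)*21 + 22/3 = 189/5 + 22/3 = 677/15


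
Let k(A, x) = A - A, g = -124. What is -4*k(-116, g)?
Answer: 0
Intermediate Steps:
k(A, x) = 0
-4*k(-116, g) = -4*0 = 0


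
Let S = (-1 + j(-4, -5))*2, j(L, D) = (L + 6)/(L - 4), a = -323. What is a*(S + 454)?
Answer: -291669/2 ≈ -1.4583e+5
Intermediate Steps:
j(L, D) = (6 + L)/(-4 + L)
S = -5/2 (S = (-1 + (6 - 4)/(-4 - 4))*2 = (-1 + 2/(-8))*2 = (-1 - 1/8*2)*2 = (-1 - 1/4)*2 = -5/4*2 = -5/2 ≈ -2.5000)
a*(S + 454) = -323*(-5/2 + 454) = -323*903/2 = -291669/2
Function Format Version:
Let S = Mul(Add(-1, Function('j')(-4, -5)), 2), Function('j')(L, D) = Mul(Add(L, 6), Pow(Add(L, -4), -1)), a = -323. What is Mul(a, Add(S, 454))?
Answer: Rational(-291669, 2) ≈ -1.4583e+5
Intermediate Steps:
Function('j')(L, D) = Mul(Pow(Add(-4, L), -1), Add(6, L)) (Function('j')(L, D) = Mul(Add(6, L), Pow(Add(-4, L), -1)) = Mul(Pow(Add(-4, L), -1), Add(6, L)))
S = Rational(-5, 2) (S = Mul(Add(-1, Mul(Pow(Add(-4, -4), -1), Add(6, -4))), 2) = Mul(Add(-1, Mul(Pow(-8, -1), 2)), 2) = Mul(Add(-1, Mul(Rational(-1, 8), 2)), 2) = Mul(Add(-1, Rational(-1, 4)), 2) = Mul(Rational(-5, 4), 2) = Rational(-5, 2) ≈ -2.5000)
Mul(a, Add(S, 454)) = Mul(-323, Add(Rational(-5, 2), 454)) = Mul(-323, Rational(903, 2)) = Rational(-291669, 2)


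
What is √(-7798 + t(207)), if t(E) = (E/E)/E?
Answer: I*√37126255/69 ≈ 88.306*I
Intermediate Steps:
t(E) = 1/E
√(-7798 + t(207)) = √(-7798 + 1/207) = √(-1614185/207) = I*√37126255/69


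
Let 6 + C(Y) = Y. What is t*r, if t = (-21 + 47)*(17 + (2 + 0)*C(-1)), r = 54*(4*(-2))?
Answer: -33696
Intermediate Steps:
C(Y) = -6 + Y
r = -432 (r = 54*(-8) = -432)
t = 78 (t = (-21 + 47)*(17 + (2 + 0)*(-6 - 1)) = 26*(17 + 2*(-7)) = 26*(17 - 14) = 26*3 = 78)
t*r = 78*(-432) = -33696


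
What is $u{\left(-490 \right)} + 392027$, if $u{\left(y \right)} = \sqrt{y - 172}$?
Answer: $392027 + i \sqrt{662} \approx 3.9203 \cdot 10^{5} + 25.729 i$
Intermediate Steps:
$u{\left(y \right)} = \sqrt{-172 + y}$
$u{\left(-490 \right)} + 392027 = \sqrt{-172 - 490} + 392027 = \sqrt{-662} + 392027 = i \sqrt{662} + 392027 = 392027 + i \sqrt{662}$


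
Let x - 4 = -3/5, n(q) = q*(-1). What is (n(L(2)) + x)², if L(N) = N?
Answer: 49/25 ≈ 1.9600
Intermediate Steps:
n(q) = -q
x = 17/5 (x = 4 - 3/5 = 4 - 3*⅕ = 4 - ⅗ = 17/5 ≈ 3.4000)
(n(L(2)) + x)² = (-1*2 + 17/5)² = (-2 + 17/5)² = (7/5)² = 49/25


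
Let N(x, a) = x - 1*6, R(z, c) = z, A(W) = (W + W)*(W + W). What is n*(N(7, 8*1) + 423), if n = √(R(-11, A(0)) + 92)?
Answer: 3816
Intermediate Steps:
A(W) = 4*W² (A(W) = (2*W)*(2*W) = 4*W²)
N(x, a) = -6 + x (N(x, a) = x - 6 = -6 + x)
n = 9 (n = √(-11 + 92) = √81 = 9)
n*(N(7, 8*1) + 423) = 9*((-6 + 7) + 423) = 9*(1 + 423) = 9*424 = 3816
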